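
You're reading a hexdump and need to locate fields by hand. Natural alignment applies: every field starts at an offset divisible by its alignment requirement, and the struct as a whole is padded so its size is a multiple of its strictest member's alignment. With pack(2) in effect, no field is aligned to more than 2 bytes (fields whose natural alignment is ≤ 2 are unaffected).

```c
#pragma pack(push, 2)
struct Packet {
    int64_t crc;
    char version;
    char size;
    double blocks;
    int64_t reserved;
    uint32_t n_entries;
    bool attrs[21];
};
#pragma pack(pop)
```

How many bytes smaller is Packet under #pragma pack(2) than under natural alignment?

12

natural layout:
  crc at 0 (size 8, align 8) → ends 8
  version at 8 (size 1, align 1) → ends 9
  size at 9 (size 1, align 1) → ends 10
  pad 6 to align 8 for blocks
  blocks at 16 (size 8, align 8) → ends 24
  reserved at 24 (size 8, align 8) → ends 32
  n_entries at 32 (size 4, align 4) → ends 36
  attrs at 36 (size 21, align 1) → ends 57
  tail pad 7 to reach multiple of 8
  total 64 bytes, alignment 8
packed(2) layout:
  crc at 0 (size 8, align 2) → ends 8
  version at 8 (size 1, align 1) → ends 9
  size at 9 (size 1, align 1) → ends 10
  blocks at 10 (size 8, align 2) → ends 18
  reserved at 18 (size 8, align 2) → ends 26
  n_entries at 26 (size 4, align 2) → ends 30
  attrs at 30 (size 21, align 1) → ends 51
  tail pad 1 to reach multiple of 2
  total 52 bytes, alignment 2
64 − 52 = 12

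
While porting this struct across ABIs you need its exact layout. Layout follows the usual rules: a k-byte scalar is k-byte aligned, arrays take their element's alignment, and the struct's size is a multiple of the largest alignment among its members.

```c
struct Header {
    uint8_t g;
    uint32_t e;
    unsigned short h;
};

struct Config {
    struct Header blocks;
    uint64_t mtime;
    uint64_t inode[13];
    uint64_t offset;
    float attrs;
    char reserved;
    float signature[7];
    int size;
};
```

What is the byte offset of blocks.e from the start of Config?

Header: g at 0 (size 1, align 1) → ends 1; pad 3 to align 4 for e; e at 4 (size 4, align 4) → ends 8; h at 8 (size 2, align 2) → ends 10; tail pad 2 to reach multiple of 4; total 12 bytes, alignment 4
blocks at 0 (size 12, align 4) → ends 12
within Header: e at 4
0 + 4 = 4

4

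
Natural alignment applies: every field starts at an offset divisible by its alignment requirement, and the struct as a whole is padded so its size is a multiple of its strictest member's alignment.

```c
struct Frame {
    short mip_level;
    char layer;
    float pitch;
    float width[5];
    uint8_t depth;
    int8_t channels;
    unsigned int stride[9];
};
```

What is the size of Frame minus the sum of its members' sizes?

3

@0: mip_level [2B, align 2] → 2
@2: layer [1B, align 1] → 3
+1 pad (align 4)
@4: pitch [4B, align 4] → 8
@8: width [20B, align 4] → 28
@28: depth [1B, align 1] → 29
@29: channels [1B, align 1] → 30
+2 pad (align 4)
@32: stride [36B, align 4] → 68
size 68, align 4
data bytes 65, size 68 → padding 3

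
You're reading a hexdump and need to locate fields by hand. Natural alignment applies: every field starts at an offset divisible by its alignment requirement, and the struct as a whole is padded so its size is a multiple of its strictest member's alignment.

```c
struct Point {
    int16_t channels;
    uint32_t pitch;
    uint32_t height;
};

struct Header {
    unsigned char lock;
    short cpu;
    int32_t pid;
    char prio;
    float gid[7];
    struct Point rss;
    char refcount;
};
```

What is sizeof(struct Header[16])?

Point: channels at 0 (size 2, align 2) → ends 2; pad 2 to align 4 for pitch; pitch at 4 (size 4, align 4) → ends 8; height at 8 (size 4, align 4) → ends 12; total 12 bytes, alignment 4
lock at 0 (size 1, align 1) → ends 1
pad 1 to align 2 for cpu
cpu at 2 (size 2, align 2) → ends 4
pid at 4 (size 4, align 4) → ends 8
prio at 8 (size 1, align 1) → ends 9
pad 3 to align 4 for gid
gid at 12 (size 28, align 4) → ends 40
rss at 40 (size 12, align 4) → ends 52
refcount at 52 (size 1, align 1) → ends 53
tail pad 3 to reach multiple of 4
total 56 bytes, alignment 4
array of 16: 16 × 56 = 896

896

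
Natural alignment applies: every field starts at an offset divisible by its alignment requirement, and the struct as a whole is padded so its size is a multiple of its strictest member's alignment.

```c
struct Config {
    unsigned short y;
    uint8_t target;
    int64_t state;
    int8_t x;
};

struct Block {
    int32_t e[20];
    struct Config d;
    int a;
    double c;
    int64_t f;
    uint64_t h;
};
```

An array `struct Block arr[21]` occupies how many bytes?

Config: y at 0 (size 2, align 2) → ends 2; target at 2 (size 1, align 1) → ends 3; pad 5 to align 8 for state; state at 8 (size 8, align 8) → ends 16; x at 16 (size 1, align 1) → ends 17; tail pad 7 to reach multiple of 8; total 24 bytes, alignment 8
e at 0 (size 80, align 4) → ends 80
d at 80 (size 24, align 8) → ends 104
a at 104 (size 4, align 4) → ends 108
pad 4 to align 8 for c
c at 112 (size 8, align 8) → ends 120
f at 120 (size 8, align 8) → ends 128
h at 128 (size 8, align 8) → ends 136
total 136 bytes, alignment 8
array of 21: 21 × 136 = 2856

2856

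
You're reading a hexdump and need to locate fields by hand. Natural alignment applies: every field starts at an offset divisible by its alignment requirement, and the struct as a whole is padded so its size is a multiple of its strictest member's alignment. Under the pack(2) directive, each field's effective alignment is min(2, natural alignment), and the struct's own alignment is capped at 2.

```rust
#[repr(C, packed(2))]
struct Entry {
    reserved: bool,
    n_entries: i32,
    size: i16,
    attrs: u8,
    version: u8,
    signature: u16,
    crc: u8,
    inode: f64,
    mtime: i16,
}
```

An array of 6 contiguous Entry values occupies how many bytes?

@0: reserved [1B, align 1] → 1
+1 pad (align 2)
@2: n_entries [4B, align 2] → 6
@6: size [2B, align 2] → 8
@8: attrs [1B, align 1] → 9
@9: version [1B, align 1] → 10
@10: signature [2B, align 2] → 12
@12: crc [1B, align 1] → 13
+1 pad (align 2)
@14: inode [8B, align 2] → 22
@22: mtime [2B, align 2] → 24
size 24, align 2
array of 6: 6 × 24 = 144

144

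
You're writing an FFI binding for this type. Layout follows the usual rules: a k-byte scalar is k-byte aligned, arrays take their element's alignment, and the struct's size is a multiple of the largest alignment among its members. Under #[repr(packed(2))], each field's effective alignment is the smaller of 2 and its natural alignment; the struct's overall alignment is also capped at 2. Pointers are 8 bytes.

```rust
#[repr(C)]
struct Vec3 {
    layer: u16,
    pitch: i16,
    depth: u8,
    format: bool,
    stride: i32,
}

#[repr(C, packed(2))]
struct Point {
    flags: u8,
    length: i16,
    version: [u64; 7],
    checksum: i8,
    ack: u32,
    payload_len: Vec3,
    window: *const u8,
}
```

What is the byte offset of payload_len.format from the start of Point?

Vec3: @0: layer [2B, align 2] → 2; @2: pitch [2B, align 2] → 4; @4: depth [1B, align 1] → 5; @5: format [1B, align 1] → 6; +2 pad (align 4); @8: stride [4B, align 4] → 12; size 12, align 4
@0: flags [1B, align 1] → 1
+1 pad (align 2)
@2: length [2B, align 2] → 4
@4: version [56B, align 2] → 60
@60: checksum [1B, align 1] → 61
+1 pad (align 2)
@62: ack [4B, align 2] → 66
@66: payload_len [12B, align 2] → 78
within Vec3: format at 5
66 + 5 = 71

71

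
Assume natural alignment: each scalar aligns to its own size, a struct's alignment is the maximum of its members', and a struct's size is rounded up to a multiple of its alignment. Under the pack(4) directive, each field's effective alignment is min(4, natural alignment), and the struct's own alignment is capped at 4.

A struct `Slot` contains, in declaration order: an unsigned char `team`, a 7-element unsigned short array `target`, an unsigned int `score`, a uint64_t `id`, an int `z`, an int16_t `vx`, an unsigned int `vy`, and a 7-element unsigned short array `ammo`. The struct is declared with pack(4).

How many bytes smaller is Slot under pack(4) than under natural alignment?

natural layout:
  @0: team [1B, align 1] → 1
  +1 pad (align 2)
  @2: target [14B, align 2] → 16
  @16: score [4B, align 4] → 20
  +4 pad (align 8)
  @24: id [8B, align 8] → 32
  @32: z [4B, align 4] → 36
  @36: vx [2B, align 2] → 38
  +2 pad (align 4)
  @40: vy [4B, align 4] → 44
  @44: ammo [14B, align 2] → 58
  +6 tail pad (align 8)
  size 64, align 8
packed(4) layout:
  @0: team [1B, align 1] → 1
  +1 pad (align 2)
  @2: target [14B, align 2] → 16
  @16: score [4B, align 4] → 20
  @20: id [8B, align 4] → 28
  @28: z [4B, align 4] → 32
  @32: vx [2B, align 2] → 34
  +2 pad (align 4)
  @36: vy [4B, align 4] → 40
  @40: ammo [14B, align 2] → 54
  +2 tail pad (align 4)
  size 56, align 4
64 − 56 = 8

8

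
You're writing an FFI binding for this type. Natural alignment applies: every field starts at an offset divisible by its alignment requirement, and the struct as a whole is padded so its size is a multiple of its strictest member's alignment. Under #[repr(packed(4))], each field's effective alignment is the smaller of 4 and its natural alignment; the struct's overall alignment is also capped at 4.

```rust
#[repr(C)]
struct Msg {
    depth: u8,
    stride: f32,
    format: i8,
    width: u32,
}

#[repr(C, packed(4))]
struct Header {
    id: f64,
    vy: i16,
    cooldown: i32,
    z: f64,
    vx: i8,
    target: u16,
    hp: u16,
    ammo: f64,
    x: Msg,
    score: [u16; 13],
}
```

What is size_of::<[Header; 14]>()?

Msg: 0..1  depth  (1B, 1-aligned); 1..4  -- padding (3B); 4..8  stride  (4B, 4-aligned); 8..9  format  (1B, 1-aligned); 9..12  -- padding (3B); 12..16  width  (4B, 4-aligned); sizeof = 16, alignof = 4
0..8  id  (8B, 4-aligned)
8..10  vy  (2B, 2-aligned)
10..12  -- padding (2B)
12..16  cooldown  (4B, 4-aligned)
16..24  z  (8B, 4-aligned)
24..25  vx  (1B, 1-aligned)
25..26  -- padding (1B)
26..28  target  (2B, 2-aligned)
28..30  hp  (2B, 2-aligned)
30..32  -- padding (2B)
32..40  ammo  (8B, 4-aligned)
40..56  x  (16B, 4-aligned)
56..82  score  (26B, 2-aligned)
82..84  -- tail padding (2B)
sizeof = 84, alignof = 4
array of 14: 14 × 84 = 1176

1176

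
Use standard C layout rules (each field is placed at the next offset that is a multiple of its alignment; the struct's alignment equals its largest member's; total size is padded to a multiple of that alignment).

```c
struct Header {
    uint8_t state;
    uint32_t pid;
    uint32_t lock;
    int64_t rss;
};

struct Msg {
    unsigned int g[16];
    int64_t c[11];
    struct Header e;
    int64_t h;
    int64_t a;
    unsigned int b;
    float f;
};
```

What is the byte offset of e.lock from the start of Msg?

Header: state at 0 (size 1, align 1) → ends 1; pad 3 to align 4 for pid; pid at 4 (size 4, align 4) → ends 8; lock at 8 (size 4, align 4) → ends 12; pad 4 to align 8 for rss; rss at 16 (size 8, align 8) → ends 24; total 24 bytes, alignment 8
g at 0 (size 64, align 4) → ends 64
c at 64 (size 88, align 8) → ends 152
e at 152 (size 24, align 8) → ends 176
within Header: lock at 8
152 + 8 = 160

160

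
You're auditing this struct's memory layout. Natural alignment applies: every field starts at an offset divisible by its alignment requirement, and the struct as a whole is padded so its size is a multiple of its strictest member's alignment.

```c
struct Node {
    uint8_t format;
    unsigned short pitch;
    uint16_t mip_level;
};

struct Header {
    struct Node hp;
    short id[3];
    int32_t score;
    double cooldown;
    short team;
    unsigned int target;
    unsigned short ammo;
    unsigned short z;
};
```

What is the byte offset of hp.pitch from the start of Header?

Node: format at 0 (size 1, align 1) → ends 1; pad 1 to align 2 for pitch; pitch at 2 (size 2, align 2) → ends 4; mip_level at 4 (size 2, align 2) → ends 6; total 6 bytes, alignment 2
hp at 0 (size 6, align 2) → ends 6
within Node: pitch at 2
0 + 2 = 2

2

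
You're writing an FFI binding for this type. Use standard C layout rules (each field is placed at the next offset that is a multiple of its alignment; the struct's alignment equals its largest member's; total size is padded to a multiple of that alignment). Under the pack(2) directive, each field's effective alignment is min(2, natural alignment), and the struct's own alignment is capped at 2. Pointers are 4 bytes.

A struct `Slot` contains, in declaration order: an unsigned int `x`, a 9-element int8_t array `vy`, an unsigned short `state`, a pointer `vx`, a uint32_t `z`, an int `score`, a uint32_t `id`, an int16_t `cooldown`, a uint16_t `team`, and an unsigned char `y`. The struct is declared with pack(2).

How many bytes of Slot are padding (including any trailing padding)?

2

x at 0 (size 4, align 2) → ends 4
vy at 4 (size 9, align 1) → ends 13
pad 1 to align 2 for state
state at 14 (size 2, align 2) → ends 16
vx at 16 (size 4, align 2) → ends 20
z at 20 (size 4, align 2) → ends 24
score at 24 (size 4, align 2) → ends 28
id at 28 (size 4, align 2) → ends 32
cooldown at 32 (size 2, align 2) → ends 34
team at 34 (size 2, align 2) → ends 36
y at 36 (size 1, align 1) → ends 37
tail pad 1 to reach multiple of 2
total 38 bytes, alignment 2
data bytes 36, size 38 → padding 2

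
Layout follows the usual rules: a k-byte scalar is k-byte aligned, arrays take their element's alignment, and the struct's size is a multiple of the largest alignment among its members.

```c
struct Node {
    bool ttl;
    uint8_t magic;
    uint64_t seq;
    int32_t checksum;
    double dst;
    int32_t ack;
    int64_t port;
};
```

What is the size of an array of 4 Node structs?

ttl at 0 (size 1, align 1) → ends 1
magic at 1 (size 1, align 1) → ends 2
pad 6 to align 8 for seq
seq at 8 (size 8, align 8) → ends 16
checksum at 16 (size 4, align 4) → ends 20
pad 4 to align 8 for dst
dst at 24 (size 8, align 8) → ends 32
ack at 32 (size 4, align 4) → ends 36
pad 4 to align 8 for port
port at 40 (size 8, align 8) → ends 48
total 48 bytes, alignment 8
array of 4: 4 × 48 = 192

192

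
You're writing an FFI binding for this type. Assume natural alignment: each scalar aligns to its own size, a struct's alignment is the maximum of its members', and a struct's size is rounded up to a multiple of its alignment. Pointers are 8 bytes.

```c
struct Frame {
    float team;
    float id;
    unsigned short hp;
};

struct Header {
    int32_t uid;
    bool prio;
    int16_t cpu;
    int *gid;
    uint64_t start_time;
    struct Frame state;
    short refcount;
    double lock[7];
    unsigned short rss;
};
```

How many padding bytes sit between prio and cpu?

1

Frame: @0: team [4B, align 4] → 4; @4: id [4B, align 4] → 8; @8: hp [2B, align 2] → 10; +2 tail pad (align 4); size 12, align 4
@0: uid [4B, align 4] → 4
@4: prio [1B, align 1] → 5
+1 pad (align 2)
@6: cpu [2B, align 2] → 8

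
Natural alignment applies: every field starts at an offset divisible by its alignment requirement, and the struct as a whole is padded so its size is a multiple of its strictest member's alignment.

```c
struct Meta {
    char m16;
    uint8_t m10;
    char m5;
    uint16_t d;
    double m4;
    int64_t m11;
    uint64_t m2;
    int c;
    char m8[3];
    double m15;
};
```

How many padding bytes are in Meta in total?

m16 at 0 (size 1, align 1) → ends 1
m10 at 1 (size 1, align 1) → ends 2
m5 at 2 (size 1, align 1) → ends 3
pad 1 to align 2 for d
d at 4 (size 2, align 2) → ends 6
pad 2 to align 8 for m4
m4 at 8 (size 8, align 8) → ends 16
m11 at 16 (size 8, align 8) → ends 24
m2 at 24 (size 8, align 8) → ends 32
c at 32 (size 4, align 4) → ends 36
m8 at 36 (size 3, align 1) → ends 39
pad 1 to align 8 for m15
m15 at 40 (size 8, align 8) → ends 48
total 48 bytes, alignment 8
data bytes 44, size 48 → padding 4

4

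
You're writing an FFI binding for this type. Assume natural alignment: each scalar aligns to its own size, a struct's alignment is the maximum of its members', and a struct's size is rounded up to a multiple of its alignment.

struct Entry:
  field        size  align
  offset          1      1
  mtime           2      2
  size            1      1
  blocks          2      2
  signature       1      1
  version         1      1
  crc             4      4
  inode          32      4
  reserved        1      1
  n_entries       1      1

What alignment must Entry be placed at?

4

member alignments: offset=1, mtime=2, size=1, blocks=2, signature=1, version=1, crc=4, inode=4, reserved=1, n_entries=1
max = 4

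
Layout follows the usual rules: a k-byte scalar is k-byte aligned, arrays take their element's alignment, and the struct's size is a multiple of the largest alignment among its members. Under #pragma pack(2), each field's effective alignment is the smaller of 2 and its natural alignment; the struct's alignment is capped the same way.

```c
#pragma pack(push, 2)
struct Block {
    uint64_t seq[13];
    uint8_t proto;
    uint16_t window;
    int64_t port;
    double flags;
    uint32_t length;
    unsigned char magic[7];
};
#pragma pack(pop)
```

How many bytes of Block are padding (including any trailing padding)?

2

0..104  seq  (104B, 2-aligned)
104..105  proto  (1B, 1-aligned)
105..106  -- padding (1B)
106..108  window  (2B, 2-aligned)
108..116  port  (8B, 2-aligned)
116..124  flags  (8B, 2-aligned)
124..128  length  (4B, 2-aligned)
128..135  magic  (7B, 1-aligned)
135..136  -- tail padding (1B)
sizeof = 136, alignof = 2
data bytes 134, size 136 → padding 2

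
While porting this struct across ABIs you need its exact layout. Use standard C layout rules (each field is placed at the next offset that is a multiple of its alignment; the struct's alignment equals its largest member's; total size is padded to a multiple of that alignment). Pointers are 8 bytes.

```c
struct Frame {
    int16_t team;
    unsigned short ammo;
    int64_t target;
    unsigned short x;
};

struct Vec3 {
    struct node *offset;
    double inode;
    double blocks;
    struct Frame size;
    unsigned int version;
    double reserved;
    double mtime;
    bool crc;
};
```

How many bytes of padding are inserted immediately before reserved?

4

Frame: team at 0 (size 2, align 2) → ends 2; ammo at 2 (size 2, align 2) → ends 4; pad 4 to align 8 for target; target at 8 (size 8, align 8) → ends 16; x at 16 (size 2, align 2) → ends 18; tail pad 6 to reach multiple of 8; total 24 bytes, alignment 8
offset at 0 (size 8, align 8) → ends 8
inode at 8 (size 8, align 8) → ends 16
blocks at 16 (size 8, align 8) → ends 24
size at 24 (size 24, align 8) → ends 48
version at 48 (size 4, align 4) → ends 52
pad 4 to align 8 for reserved
reserved at 56 (size 8, align 8) → ends 64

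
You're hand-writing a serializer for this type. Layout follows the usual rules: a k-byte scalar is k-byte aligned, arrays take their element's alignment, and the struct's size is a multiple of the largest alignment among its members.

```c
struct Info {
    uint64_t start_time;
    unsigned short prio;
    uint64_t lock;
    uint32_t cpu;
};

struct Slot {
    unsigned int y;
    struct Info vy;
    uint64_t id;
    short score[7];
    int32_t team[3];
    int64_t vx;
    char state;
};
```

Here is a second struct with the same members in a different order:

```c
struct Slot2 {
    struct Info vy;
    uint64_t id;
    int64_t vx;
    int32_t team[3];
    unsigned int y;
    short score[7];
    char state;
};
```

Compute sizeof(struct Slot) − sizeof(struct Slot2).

Info: 0..8  start_time  (8B, 8-aligned); 8..10  prio  (2B, 2-aligned); 10..16  -- padding (6B); 16..24  lock  (8B, 8-aligned); 24..28  cpu  (4B, 4-aligned); 28..32  -- tail padding (4B); sizeof = 32, alignof = 8
0..4  y  (4B, 4-aligned)
4..8  -- padding (4B)
8..40  vy  (32B, 8-aligned)
40..48  id  (8B, 8-aligned)
48..62  score  (14B, 2-aligned)
62..64  -- padding (2B)
64..76  team  (12B, 4-aligned)
76..80  -- padding (4B)
80..88  vx  (8B, 8-aligned)
88..89  state  (1B, 1-aligned)
89..96  -- tail padding (7B)
sizeof = 96, alignof = 8
— Slot2 —
0..32  vy  (32B, 8-aligned)
32..40  id  (8B, 8-aligned)
40..48  vx  (8B, 8-aligned)
48..60  team  (12B, 4-aligned)
60..64  y  (4B, 4-aligned)
64..78  score  (14B, 2-aligned)
78..79  state  (1B, 1-aligned)
79..80  -- tail padding (1B)
sizeof = 80, alignof = 8
96 − 80 = 16

16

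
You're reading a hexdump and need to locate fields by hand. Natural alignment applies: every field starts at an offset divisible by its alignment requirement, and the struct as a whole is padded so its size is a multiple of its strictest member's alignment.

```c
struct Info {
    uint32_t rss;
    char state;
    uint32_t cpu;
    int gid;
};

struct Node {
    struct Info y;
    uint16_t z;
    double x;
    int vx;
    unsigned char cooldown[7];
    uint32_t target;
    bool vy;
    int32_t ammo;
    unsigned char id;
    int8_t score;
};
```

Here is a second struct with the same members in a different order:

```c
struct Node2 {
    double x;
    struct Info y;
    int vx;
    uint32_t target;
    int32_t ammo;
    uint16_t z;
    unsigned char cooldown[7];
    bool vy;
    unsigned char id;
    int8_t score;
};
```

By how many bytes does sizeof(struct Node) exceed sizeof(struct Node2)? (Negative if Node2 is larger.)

16

Info: 0..4  rss  (4B, 4-aligned); 4..5  state  (1B, 1-aligned); 5..8  -- padding (3B); 8..12  cpu  (4B, 4-aligned); 12..16  gid  (4B, 4-aligned); sizeof = 16, alignof = 4
0..16  y  (16B, 4-aligned)
16..18  z  (2B, 2-aligned)
18..24  -- padding (6B)
24..32  x  (8B, 8-aligned)
32..36  vx  (4B, 4-aligned)
36..43  cooldown  (7B, 1-aligned)
43..44  -- padding (1B)
44..48  target  (4B, 4-aligned)
48..49  vy  (1B, 1-aligned)
49..52  -- padding (3B)
52..56  ammo  (4B, 4-aligned)
56..57  id  (1B, 1-aligned)
57..58  score  (1B, 1-aligned)
58..64  -- tail padding (6B)
sizeof = 64, alignof = 8
— Node2 —
0..8  x  (8B, 8-aligned)
8..24  y  (16B, 4-aligned)
24..28  vx  (4B, 4-aligned)
28..32  target  (4B, 4-aligned)
32..36  ammo  (4B, 4-aligned)
36..38  z  (2B, 2-aligned)
38..45  cooldown  (7B, 1-aligned)
45..46  vy  (1B, 1-aligned)
46..47  id  (1B, 1-aligned)
47..48  score  (1B, 1-aligned)
sizeof = 48, alignof = 8
64 − 48 = 16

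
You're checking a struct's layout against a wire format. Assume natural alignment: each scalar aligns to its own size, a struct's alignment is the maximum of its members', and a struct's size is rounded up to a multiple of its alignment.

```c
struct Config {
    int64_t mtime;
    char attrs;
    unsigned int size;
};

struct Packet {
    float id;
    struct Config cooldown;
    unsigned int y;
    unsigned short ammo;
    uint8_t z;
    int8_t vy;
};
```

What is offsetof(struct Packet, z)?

Config: 0..8  mtime  (8B, 8-aligned); 8..9  attrs  (1B, 1-aligned); 9..12  -- padding (3B); 12..16  size  (4B, 4-aligned); sizeof = 16, alignof = 8
0..4  id  (4B, 4-aligned)
4..8  -- padding (4B)
8..24  cooldown  (16B, 8-aligned)
24..28  y  (4B, 4-aligned)
28..30  ammo  (2B, 2-aligned)
30..31  z  (1B, 1-aligned)

30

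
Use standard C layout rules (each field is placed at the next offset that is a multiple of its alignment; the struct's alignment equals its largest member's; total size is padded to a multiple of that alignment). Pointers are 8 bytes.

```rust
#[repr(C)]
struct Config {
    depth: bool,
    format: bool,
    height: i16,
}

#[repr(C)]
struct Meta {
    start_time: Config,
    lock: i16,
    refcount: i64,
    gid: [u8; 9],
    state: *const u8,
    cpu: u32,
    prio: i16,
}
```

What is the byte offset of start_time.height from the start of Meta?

2

Config: depth at 0 (size 1, align 1) → ends 1; format at 1 (size 1, align 1) → ends 2; height at 2 (size 2, align 2) → ends 4; total 4 bytes, alignment 2
start_time at 0 (size 4, align 2) → ends 4
within Config: height at 2
0 + 2 = 2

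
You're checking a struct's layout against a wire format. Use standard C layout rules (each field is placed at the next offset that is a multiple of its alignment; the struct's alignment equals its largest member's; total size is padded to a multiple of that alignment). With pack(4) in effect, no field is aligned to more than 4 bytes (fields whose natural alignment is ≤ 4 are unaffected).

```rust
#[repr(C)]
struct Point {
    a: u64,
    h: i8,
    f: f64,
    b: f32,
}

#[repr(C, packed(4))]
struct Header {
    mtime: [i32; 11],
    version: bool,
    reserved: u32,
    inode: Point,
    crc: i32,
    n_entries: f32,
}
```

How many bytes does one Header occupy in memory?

Point: 0..8  a  (8B, 8-aligned); 8..9  h  (1B, 1-aligned); 9..16  -- padding (7B); 16..24  f  (8B, 8-aligned); 24..28  b  (4B, 4-aligned); 28..32  -- tail padding (4B); sizeof = 32, alignof = 8
0..44  mtime  (44B, 4-aligned)
44..45  version  (1B, 1-aligned)
45..48  -- padding (3B)
48..52  reserved  (4B, 4-aligned)
52..84  inode  (32B, 4-aligned)
84..88  crc  (4B, 4-aligned)
88..92  n_entries  (4B, 4-aligned)
sizeof = 92, alignof = 4

92 bytes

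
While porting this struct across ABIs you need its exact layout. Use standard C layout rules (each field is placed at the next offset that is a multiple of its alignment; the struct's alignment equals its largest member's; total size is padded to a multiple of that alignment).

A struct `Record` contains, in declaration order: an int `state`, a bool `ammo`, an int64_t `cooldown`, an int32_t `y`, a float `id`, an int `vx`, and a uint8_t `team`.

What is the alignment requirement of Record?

8

member alignments: state=4, ammo=1, cooldown=8, y=4, id=4, vx=4, team=1
max = 8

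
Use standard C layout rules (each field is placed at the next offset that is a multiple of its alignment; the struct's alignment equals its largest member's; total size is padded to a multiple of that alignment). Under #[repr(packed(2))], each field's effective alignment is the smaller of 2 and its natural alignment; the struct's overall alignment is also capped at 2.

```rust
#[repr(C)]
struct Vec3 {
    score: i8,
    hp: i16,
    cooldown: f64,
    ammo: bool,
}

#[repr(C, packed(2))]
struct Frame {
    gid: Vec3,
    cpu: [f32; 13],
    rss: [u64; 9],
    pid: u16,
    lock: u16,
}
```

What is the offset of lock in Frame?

150

Vec3: 0..1  score  (1B, 1-aligned); 1..2  -- padding (1B); 2..4  hp  (2B, 2-aligned); 4..8  -- padding (4B); 8..16  cooldown  (8B, 8-aligned); 16..17  ammo  (1B, 1-aligned); 17..24  -- tail padding (7B); sizeof = 24, alignof = 8
0..24  gid  (24B, 2-aligned)
24..76  cpu  (52B, 2-aligned)
76..148  rss  (72B, 2-aligned)
148..150  pid  (2B, 2-aligned)
150..152  lock  (2B, 2-aligned)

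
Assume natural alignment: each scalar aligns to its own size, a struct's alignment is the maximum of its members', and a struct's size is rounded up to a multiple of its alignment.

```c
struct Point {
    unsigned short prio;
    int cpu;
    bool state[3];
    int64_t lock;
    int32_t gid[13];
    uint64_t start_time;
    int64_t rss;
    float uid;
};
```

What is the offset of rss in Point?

@0: prio [2B, align 2] → 2
+2 pad (align 4)
@4: cpu [4B, align 4] → 8
@8: state [3B, align 1] → 11
+5 pad (align 8)
@16: lock [8B, align 8] → 24
@24: gid [52B, align 4] → 76
+4 pad (align 8)
@80: start_time [8B, align 8] → 88
@88: rss [8B, align 8] → 96

88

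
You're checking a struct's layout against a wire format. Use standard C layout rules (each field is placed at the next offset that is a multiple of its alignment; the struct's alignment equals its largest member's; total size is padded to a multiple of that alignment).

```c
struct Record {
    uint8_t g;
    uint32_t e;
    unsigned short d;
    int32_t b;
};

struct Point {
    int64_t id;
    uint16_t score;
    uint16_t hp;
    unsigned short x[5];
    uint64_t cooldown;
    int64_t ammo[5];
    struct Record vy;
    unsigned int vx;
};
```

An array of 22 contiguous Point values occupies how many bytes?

Record: g at 0 (size 1, align 1) → ends 1; pad 3 to align 4 for e; e at 4 (size 4, align 4) → ends 8; d at 8 (size 2, align 2) → ends 10; pad 2 to align 4 for b; b at 12 (size 4, align 4) → ends 16; total 16 bytes, alignment 4
id at 0 (size 8, align 8) → ends 8
score at 8 (size 2, align 2) → ends 10
hp at 10 (size 2, align 2) → ends 12
x at 12 (size 10, align 2) → ends 22
pad 2 to align 8 for cooldown
cooldown at 24 (size 8, align 8) → ends 32
ammo at 32 (size 40, align 8) → ends 72
vy at 72 (size 16, align 4) → ends 88
vx at 88 (size 4, align 4) → ends 92
tail pad 4 to reach multiple of 8
total 96 bytes, alignment 8
array of 22: 22 × 96 = 2112

2112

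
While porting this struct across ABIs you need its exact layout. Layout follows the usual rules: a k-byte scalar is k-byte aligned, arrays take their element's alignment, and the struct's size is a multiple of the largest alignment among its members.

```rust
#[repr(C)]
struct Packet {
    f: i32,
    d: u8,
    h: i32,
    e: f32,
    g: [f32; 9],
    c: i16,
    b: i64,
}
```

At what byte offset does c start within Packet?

52

f at 0 (size 4, align 4) → ends 4
d at 4 (size 1, align 1) → ends 5
pad 3 to align 4 for h
h at 8 (size 4, align 4) → ends 12
e at 12 (size 4, align 4) → ends 16
g at 16 (size 36, align 4) → ends 52
c at 52 (size 2, align 2) → ends 54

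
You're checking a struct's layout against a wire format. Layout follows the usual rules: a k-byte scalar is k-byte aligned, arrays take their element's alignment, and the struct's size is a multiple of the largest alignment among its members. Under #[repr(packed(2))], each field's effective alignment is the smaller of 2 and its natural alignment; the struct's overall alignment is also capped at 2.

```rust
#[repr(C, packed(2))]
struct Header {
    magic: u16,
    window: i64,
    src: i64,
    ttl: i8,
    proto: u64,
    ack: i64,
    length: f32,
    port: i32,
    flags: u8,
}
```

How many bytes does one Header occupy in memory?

@0: magic [2B, align 2] → 2
@2: window [8B, align 2] → 10
@10: src [8B, align 2] → 18
@18: ttl [1B, align 1] → 19
+1 pad (align 2)
@20: proto [8B, align 2] → 28
@28: ack [8B, align 2] → 36
@36: length [4B, align 2] → 40
@40: port [4B, align 2] → 44
@44: flags [1B, align 1] → 45
+1 tail pad (align 2)
size 46, align 2

46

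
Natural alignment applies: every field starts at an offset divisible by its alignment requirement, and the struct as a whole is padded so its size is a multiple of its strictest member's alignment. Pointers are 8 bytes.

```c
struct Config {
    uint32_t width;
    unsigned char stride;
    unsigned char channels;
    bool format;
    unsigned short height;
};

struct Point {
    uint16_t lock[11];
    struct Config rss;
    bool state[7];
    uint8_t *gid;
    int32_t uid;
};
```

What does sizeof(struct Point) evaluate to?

Config: 0..4  width  (4B, 4-aligned); 4..5  stride  (1B, 1-aligned); 5..6  channels  (1B, 1-aligned); 6..7  format  (1B, 1-aligned); 7..8  -- padding (1B); 8..10  height  (2B, 2-aligned); 10..12  -- tail padding (2B); sizeof = 12, alignof = 4
0..22  lock  (22B, 2-aligned)
22..24  -- padding (2B)
24..36  rss  (12B, 4-aligned)
36..43  state  (7B, 1-aligned)
43..48  -- padding (5B)
48..56  gid  (8B, 8-aligned)
56..60  uid  (4B, 4-aligned)
60..64  -- tail padding (4B)
sizeof = 64, alignof = 8

64 bytes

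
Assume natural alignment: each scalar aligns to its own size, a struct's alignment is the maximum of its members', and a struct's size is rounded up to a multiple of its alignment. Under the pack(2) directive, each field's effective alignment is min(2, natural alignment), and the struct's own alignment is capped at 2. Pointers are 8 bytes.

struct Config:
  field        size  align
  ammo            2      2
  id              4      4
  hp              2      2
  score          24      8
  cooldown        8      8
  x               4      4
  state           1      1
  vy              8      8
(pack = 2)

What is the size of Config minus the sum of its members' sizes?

@0: ammo [2B, align 2] → 2
@2: id [4B, align 2] → 6
@6: hp [2B, align 2] → 8
@8: score [24B, align 2] → 32
@32: cooldown [8B, align 2] → 40
@40: x [4B, align 2] → 44
@44: state [1B, align 1] → 45
+1 pad (align 2)
@46: vy [8B, align 2] → 54
size 54, align 2
data bytes 53, size 54 → padding 1

1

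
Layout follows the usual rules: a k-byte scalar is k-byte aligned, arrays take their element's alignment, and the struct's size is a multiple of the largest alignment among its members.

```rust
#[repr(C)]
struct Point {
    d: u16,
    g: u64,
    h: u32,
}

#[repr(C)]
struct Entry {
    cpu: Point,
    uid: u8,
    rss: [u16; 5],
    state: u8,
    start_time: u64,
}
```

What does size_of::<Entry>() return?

48

Point: 0..2  d  (2B, 2-aligned); 2..8  -- padding (6B); 8..16  g  (8B, 8-aligned); 16..20  h  (4B, 4-aligned); 20..24  -- tail padding (4B); sizeof = 24, alignof = 8
0..24  cpu  (24B, 8-aligned)
24..25  uid  (1B, 1-aligned)
25..26  -- padding (1B)
26..36  rss  (10B, 2-aligned)
36..37  state  (1B, 1-aligned)
37..40  -- padding (3B)
40..48  start_time  (8B, 8-aligned)
sizeof = 48, alignof = 8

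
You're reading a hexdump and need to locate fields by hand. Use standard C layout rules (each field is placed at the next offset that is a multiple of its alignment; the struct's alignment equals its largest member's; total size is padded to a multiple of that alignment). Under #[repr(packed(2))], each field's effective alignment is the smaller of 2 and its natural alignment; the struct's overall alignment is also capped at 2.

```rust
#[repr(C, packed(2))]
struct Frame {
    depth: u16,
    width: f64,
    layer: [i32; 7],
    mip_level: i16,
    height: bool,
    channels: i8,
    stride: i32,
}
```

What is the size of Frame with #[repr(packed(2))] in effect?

46

depth at 0 (size 2, align 2) → ends 2
width at 2 (size 8, align 2) → ends 10
layer at 10 (size 28, align 2) → ends 38
mip_level at 38 (size 2, align 2) → ends 40
height at 40 (size 1, align 1) → ends 41
channels at 41 (size 1, align 1) → ends 42
stride at 42 (size 4, align 2) → ends 46
total 46 bytes, alignment 2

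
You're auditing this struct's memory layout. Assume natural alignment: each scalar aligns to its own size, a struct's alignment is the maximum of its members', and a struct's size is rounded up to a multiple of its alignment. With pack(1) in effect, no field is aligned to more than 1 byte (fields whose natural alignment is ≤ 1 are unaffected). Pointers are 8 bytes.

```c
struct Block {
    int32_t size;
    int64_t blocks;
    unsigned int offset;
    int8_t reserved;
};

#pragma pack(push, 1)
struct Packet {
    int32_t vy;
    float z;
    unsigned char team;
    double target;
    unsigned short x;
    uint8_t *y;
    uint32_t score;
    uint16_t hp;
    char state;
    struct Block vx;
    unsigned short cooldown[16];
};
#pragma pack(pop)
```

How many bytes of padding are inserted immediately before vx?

Block: 0..4  size  (4B, 4-aligned); 4..8  -- padding (4B); 8..16  blocks  (8B, 8-aligned); 16..20  offset  (4B, 4-aligned); 20..21  reserved  (1B, 1-aligned); 21..24  -- tail padding (3B); sizeof = 24, alignof = 8
0..4  vy  (4B, 1-aligned)
4..8  z  (4B, 1-aligned)
8..9  team  (1B, 1-aligned)
9..17  target  (8B, 1-aligned)
17..19  x  (2B, 1-aligned)
19..27  y  (8B, 1-aligned)
27..31  score  (4B, 1-aligned)
31..33  hp  (2B, 1-aligned)
33..34  state  (1B, 1-aligned)
34..58  vx  (24B, 1-aligned)

0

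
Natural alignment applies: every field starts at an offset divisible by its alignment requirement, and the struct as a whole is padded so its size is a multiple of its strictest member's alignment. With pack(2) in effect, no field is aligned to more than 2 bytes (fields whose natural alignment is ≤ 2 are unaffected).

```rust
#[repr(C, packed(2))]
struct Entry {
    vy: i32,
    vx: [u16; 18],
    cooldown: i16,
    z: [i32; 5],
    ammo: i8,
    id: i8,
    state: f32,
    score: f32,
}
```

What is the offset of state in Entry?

vy at 0 (size 4, align 2) → ends 4
vx at 4 (size 36, align 2) → ends 40
cooldown at 40 (size 2, align 2) → ends 42
z at 42 (size 20, align 2) → ends 62
ammo at 62 (size 1, align 1) → ends 63
id at 63 (size 1, align 1) → ends 64
state at 64 (size 4, align 2) → ends 68

64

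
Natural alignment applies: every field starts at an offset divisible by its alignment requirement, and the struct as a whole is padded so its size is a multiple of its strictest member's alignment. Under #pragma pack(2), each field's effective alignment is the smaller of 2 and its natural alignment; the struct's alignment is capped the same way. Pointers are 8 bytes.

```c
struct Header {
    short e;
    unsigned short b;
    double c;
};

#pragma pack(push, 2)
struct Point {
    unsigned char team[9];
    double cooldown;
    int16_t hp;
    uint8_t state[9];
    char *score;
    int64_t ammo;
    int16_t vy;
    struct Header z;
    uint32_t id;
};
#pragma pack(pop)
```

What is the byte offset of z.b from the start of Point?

50

Header: 0..2  e  (2B, 2-aligned); 2..4  b  (2B, 2-aligned); 4..8  -- padding (4B); 8..16  c  (8B, 8-aligned); sizeof = 16, alignof = 8
0..9  team  (9B, 1-aligned)
9..10  -- padding (1B)
10..18  cooldown  (8B, 2-aligned)
18..20  hp  (2B, 2-aligned)
20..29  state  (9B, 1-aligned)
29..30  -- padding (1B)
30..38  score  (8B, 2-aligned)
38..46  ammo  (8B, 2-aligned)
46..48  vy  (2B, 2-aligned)
48..64  z  (16B, 2-aligned)
within Header: b at 2
48 + 2 = 50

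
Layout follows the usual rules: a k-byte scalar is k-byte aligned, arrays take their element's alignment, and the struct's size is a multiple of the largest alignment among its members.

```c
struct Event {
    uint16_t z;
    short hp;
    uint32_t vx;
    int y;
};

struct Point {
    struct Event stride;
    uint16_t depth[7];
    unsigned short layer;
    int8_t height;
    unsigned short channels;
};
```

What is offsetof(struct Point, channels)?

30

Event: @0: z [2B, align 2] → 2; @2: hp [2B, align 2] → 4; @4: vx [4B, align 4] → 8; @8: y [4B, align 4] → 12; size 12, align 4
@0: stride [12B, align 4] → 12
@12: depth [14B, align 2] → 26
@26: layer [2B, align 2] → 28
@28: height [1B, align 1] → 29
+1 pad (align 2)
@30: channels [2B, align 2] → 32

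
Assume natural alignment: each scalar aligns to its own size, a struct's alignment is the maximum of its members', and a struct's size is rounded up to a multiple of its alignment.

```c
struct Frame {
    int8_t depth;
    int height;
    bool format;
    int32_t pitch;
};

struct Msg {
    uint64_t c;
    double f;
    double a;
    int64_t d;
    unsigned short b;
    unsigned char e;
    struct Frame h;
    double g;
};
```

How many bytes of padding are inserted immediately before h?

1

Frame: 0..1  depth  (1B, 1-aligned); 1..4  -- padding (3B); 4..8  height  (4B, 4-aligned); 8..9  format  (1B, 1-aligned); 9..12  -- padding (3B); 12..16  pitch  (4B, 4-aligned); sizeof = 16, alignof = 4
0..8  c  (8B, 8-aligned)
8..16  f  (8B, 8-aligned)
16..24  a  (8B, 8-aligned)
24..32  d  (8B, 8-aligned)
32..34  b  (2B, 2-aligned)
34..35  e  (1B, 1-aligned)
35..36  -- padding (1B)
36..52  h  (16B, 4-aligned)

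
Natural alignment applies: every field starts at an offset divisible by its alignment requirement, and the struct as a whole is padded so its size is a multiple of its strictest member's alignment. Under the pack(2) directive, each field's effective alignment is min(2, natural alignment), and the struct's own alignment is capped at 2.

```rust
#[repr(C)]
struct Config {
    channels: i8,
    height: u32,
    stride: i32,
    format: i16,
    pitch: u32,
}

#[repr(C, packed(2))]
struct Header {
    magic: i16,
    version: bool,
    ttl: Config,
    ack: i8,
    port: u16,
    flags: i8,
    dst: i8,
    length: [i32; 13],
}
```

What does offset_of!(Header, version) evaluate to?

2

Config: 0..1  channels  (1B, 1-aligned); 1..4  -- padding (3B); 4..8  height  (4B, 4-aligned); 8..12  stride  (4B, 4-aligned); 12..14  format  (2B, 2-aligned); 14..16  -- padding (2B); 16..20  pitch  (4B, 4-aligned); sizeof = 20, alignof = 4
0..2  magic  (2B, 2-aligned)
2..3  version  (1B, 1-aligned)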